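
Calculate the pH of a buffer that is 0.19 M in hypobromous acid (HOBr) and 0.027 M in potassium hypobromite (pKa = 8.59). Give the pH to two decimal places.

pH = pKa + log([A⁻]/[HA]) = 8.59 + log(0.027/0.19)
pH = 8.59 + (-0.847) = 7.74

pH = 7.74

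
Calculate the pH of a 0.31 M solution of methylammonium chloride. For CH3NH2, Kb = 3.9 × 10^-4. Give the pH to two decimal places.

CH3NH3+ is the conjugate acid of the weak base CH3NH2.
Ka = Kw/Kb = 1.0×10^-14 / 3.9 × 10^-4 = 2.56 × 10^-11
Let x = [H+] at equilibrium. Ka = x²/(0.31 − x).
Neglecting x in the denominator: x = √(2.56 × 10^-11 × 0.31) = 2.82 × 10^-6 M
pH = −log(2.82 × 10^-6) = 5.55

pH = 5.55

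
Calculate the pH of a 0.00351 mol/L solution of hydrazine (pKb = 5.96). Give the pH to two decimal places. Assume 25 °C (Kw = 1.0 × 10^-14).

pH = 9.79

N2H4 + H2O ⇌ N2H5+ + OH-
Kb = 10^(−5.96) = 1.10 × 10^-6
From the ICE table, Kb = [OH-]²/(0.00351 − [OH-]) = 1.10 × 10^-6.
Assume [OH-] ≪ 0.00351: [OH-] ≈ √(1.10 × 10^-6 × 0.00351) = 6.21 × 10^-5 M
pOH = −log(6.21 × 10^-5) = 4.21; pH = 14.00 − 4.21 = 9.79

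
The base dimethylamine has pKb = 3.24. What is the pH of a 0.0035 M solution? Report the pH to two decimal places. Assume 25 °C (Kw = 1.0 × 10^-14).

pH = 11.06

(CH3)2NH + H2O ⇌ (CH3)2NH2+ + OH-
Kb = 10^(−3.24) = 5.75 × 10^-4
Kb = [OH-]²/(0.0035 − [OH-]) = 5.75 × 10^-4
Here C₀/Kb ≈ 6.09, so the small-[OH-] approximation fails. Use the quadratic:
[OH-] = (−Kb + √(Kb² + 4·Kb·C₀))/2 = 1.16 × 10^-3 M
pOH = 2.94, so pH = 14.00 − pOH = 11.06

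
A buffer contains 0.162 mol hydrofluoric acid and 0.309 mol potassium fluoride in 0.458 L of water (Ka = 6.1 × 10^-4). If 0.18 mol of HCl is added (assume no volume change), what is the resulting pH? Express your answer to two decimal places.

After neutralization: n(HF) = 0.342 mol, n(F-) = 0.129 mol.
pKa = −log(6.1 × 10^-4) = 3.215
pH = pKa + log([A⁻]/[HA]) = 3.215 + log(0.129/0.342) = 3.215 -0.423

pH = 2.79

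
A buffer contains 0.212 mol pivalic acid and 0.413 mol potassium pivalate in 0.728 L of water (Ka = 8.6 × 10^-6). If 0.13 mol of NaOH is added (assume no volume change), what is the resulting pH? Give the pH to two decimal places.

After neutralization: n((CH3)3CCOOH) = 0.082 mol, n((CH3)3CCOO-) = 0.543 mol.
pKa = −log(8.6 × 10^-6) = 5.066
Henderson–Hasselbalch with mole ratio 0.543/0.082: pH = 5.066 + (+0.821)

pH = 5.89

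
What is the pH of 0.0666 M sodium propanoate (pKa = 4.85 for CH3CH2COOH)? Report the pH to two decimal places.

CH3CH2COO- is the conjugate base of the weak acid CH3CH2COOH.
Ka = 10^(−4.85) = 1.41 × 10^-5
Kb = Kw/Ka = 1.0×10^-14 / 1.41 × 10^-5 = 7.09 × 10^-10
Kb = x²/(0.0666 − x) = 7.09 × 10^-10
Neglecting x in the denominator: x = √(7.09 × 10^-10 × 0.0666) = 6.87 × 10^-6 M
pOH = −log(6.87 × 10^-6) = 5.16; pH = 14.00 − 5.16 = 8.84

pH = 8.84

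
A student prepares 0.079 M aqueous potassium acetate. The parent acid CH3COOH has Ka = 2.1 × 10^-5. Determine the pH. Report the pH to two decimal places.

CH3COO- is the conjugate base of the weak acid CH3COOH.
Kb = Kw/Ka = 1.0×10^-14 / 2.1 × 10^-5 = 4.76 × 10^-10
From the ICE table, Kb = [OH-]²/(0.079 − [OH-]) = 4.76 × 10^-10.
Assume [OH-] ≪ 0.079: [OH-] ≈ √(4.76 × 10^-10 × 0.079) = 6.13 × 10^-6 M
pOH = −log(6.13 × 10^-6) = 5.21; pH = 14.00 − 5.21 = 8.79

pH = 8.79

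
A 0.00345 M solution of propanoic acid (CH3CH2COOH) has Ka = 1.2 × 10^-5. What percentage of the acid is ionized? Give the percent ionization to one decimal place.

CH3CH2COOH ⇌ CH3CH2COO- + H+; let x = [H+] at equilibrium.
Solve x² + 1.2e-05x − 4.14e-08 = 0 → x = 1.98 × 10^-4 M
% ionization = x/C₀ × 100% = 1.98 × 10^-4/0.00345 × 100% = 5.7%

5.7%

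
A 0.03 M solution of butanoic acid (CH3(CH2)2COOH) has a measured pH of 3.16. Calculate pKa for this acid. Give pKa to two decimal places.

[H+] = 10^(-3.16) = 6.92 × 10^-4 M
At equilibrium [HA] = 0.03 − 6.92 × 10^-4 = 2.93 × 10^-2 M
Ka = [H+][A-]/[HA] = (6.92 × 10^-4)² / 2.93 × 10^-2 = 1.63 × 10^-5
pKa = -log(1.63 × 10^-5) = 4.79

pKa = 4.79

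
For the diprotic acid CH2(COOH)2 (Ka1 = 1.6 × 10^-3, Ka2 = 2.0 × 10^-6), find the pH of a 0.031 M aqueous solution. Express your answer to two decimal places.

Ka1 ≫ Ka2, so treat the first dissociation as the only significant source of H+.
Ka1 = x²/(0.031 − x) = 1.6 × 10^-3
Solving the quadratic: x = (−Ka1 + √(Ka1² + 4·Ka1·C₀))/2 = 6.29 × 10^-3 M
pH = −log(6.29 × 10^-3) = 2.20

pH = 2.20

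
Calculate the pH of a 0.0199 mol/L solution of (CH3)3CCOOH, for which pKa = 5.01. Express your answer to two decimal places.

(CH3)3CCOOH ⇌ (CH3)3CCOO- + H+
Ka = 10^(−5.01) = 9.77 × 10^-6
From the ICE table, Ka = x²/(0.0199 − x) = 9.77 × 10^-6.
Since Ka ≪ C₀, x ≈ √(Ka·C₀) = 4.41 × 10^-4 M.
(x/C₀ = 2.2% < 5%, so the approximation holds.)
pH = −log[H+] = −log(4.41 × 10^-4) = 3.36

pH = 3.36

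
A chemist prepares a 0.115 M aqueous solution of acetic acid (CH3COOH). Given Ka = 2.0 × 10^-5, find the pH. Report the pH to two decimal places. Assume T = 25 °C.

pH = 2.82

CH3COOH ⇌ CH3COO- + H+
Ka = [H+]²/(0.115 − [H+]) = 2.0 × 10^-5
Since Ka ≪ C₀, [H+] ≈ √(Ka·C₀) = 1.52 × 10^-3 M.
Check: 1.3% ionized — well under 5%, approximation valid.
pH = −log(1.52 × 10^-3) = 2.82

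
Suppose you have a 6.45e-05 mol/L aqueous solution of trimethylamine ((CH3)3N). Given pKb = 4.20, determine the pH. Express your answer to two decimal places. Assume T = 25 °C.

pH = 9.60

(CH3)3N + H2O ⇌ (CH3)3NH+ + OH-
Kb = 10^(−4.20) = 6.31 × 10^-5
Kb = [OH-]²/(6.45e-05 − [OH-]) = 6.31 × 10^-5
[OH-] is not negligible relative to C₀; solve [OH-]² + 6.31e-05·[OH-] − 4.07e-09 = 0.
[OH-] = [−6.31e-05 + √(6.31e-05² + 1.63e-08)]/2 = 3.96 × 10^-5 M
pOH = 4.40, so pH = 14.00 − pOH = 9.60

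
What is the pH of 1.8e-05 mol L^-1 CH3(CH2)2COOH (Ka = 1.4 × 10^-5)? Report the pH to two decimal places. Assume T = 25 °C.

CH3(CH2)2COOH ⇌ CH3(CH2)2COO- + H+
From the ICE table, Ka = [H+]²/(1.8e-05 − [H+]) = 1.4 × 10^-5.
The 5% rule fails; solving [H+]² + Ka·[H+] − Ka·C₀ = 0 exactly:
[H+] = (−Ka + √(Ka² + 4·Ka·C₀))/2 = 1.03 × 10^-5 M
pH = −log[H+] = −log(1.03 × 10^-5) = 4.99

pH = 4.99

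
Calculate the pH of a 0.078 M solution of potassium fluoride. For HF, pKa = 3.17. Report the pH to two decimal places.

F- is the conjugate base of the weak acid HF.
Ka = 10^(−3.17) = 6.76 × 10^-4
Kb = Kw/Ka = 1.0×10^-14 / 6.76 × 10^-4 = 1.48 × 10^-11
From the ICE table, Kb = x²/(0.078 − x) = 1.48 × 10^-11.
Neglecting x in the denominator: x = √(1.48 × 10^-11 × 0.078) = 1.07 × 10^-6 M
pOH = −log(1.07 × 10^-6) = 5.97; pH = 14.00 − 5.97 = 8.03

pH = 8.03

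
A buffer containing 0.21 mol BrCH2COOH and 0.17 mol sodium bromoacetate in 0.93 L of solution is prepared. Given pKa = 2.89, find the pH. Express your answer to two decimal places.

Using pH = pKa + log([base]/[acid]) with [base]/[acid] = 0.17/0.21:
pH = 2.89 + (-0.092) = 2.80

pH = 2.80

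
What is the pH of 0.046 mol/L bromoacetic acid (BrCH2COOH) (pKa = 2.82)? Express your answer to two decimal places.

pH = 2.12

BrCH2COOH ⇌ BrCH2COO- + H+
Ka = 10^(−2.82) = 1.51 × 10^-3
Ka = x²/(0.046 − x) = 1.51 × 10^-3
Here C₀/Ka ≈ 30.5, so the small-x approximation fails. Use the quadratic:
x = (−Ka + √(Ka² + 4·Ka·C₀))/2 = 7.61 × 10^-3 M
pH = −log[H+] = −log(7.61 × 10^-3) = 2.12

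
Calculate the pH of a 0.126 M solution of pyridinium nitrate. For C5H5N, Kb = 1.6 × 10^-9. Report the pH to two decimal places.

C5H5NH+ is the conjugate acid of the weak base C5H5N.
Ka = Kw/Kb = 1.0×10^-14 / 1.6 × 10^-9 = 6.25 × 10^-6
Ka = x²/(0.126 − x) = 6.25 × 10^-6
Since Ka ≪ C₀, x ≈ √(Ka·C₀) = 8.87 × 10^-4 M.
pH = −log[H+] = −log(8.87 × 10^-4) = 3.05

pH = 3.05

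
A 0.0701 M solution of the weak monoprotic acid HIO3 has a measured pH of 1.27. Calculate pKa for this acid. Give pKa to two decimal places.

[H+] = 10^(-1.27) = 5.37 × 10^-2 M
At equilibrium [HA] = 0.0701 − 5.37 × 10^-2 = 1.64 × 10^-2 M
Ka = [H+][A-]/[HA] = (5.37 × 10^-2)² / 1.64 × 10^-2 = 1.76 × 10^-1
pKa = -log(1.76 × 10^-1) = 0.75

pKa = 0.75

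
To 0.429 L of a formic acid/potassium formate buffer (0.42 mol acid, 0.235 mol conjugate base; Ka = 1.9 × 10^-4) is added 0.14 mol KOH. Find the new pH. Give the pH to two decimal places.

pH = 3.85

After neutralization: n(HCOOH) = 0.28 mol, n(HCOO-) = 0.375 mol.
pKa = −log(1.9 × 10^-4) = 3.721
pH = pKa + log(n_HCOO-/n_HCOOH) = 3.721 + log(0.375/0.28) = 3.721 + (+0.127)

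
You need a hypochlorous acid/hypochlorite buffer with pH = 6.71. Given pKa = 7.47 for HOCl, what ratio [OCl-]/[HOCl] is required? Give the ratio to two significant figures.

pH = pKa + log(r) ⇒ log(r) = 6.71 − 7.47 = -0.76
r = [OCl-]/[HOCl] = 10^(-0.76) = 0.174

ratio = 0.17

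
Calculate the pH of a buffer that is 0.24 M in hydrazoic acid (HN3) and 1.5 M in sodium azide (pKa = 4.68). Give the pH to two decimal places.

pH = 5.48

Using pH = pKa + log([base]/[acid]) with [base]/[acid] = 1.5/0.24:
pH = 4.68 + (+0.796) = 5.48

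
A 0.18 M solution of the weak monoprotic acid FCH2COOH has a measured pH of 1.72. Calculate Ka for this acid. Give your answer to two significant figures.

[H+] = 10^(-1.72) = 1.91 × 10^-2 M
At equilibrium [HA] = 0.18 − 1.91 × 10^-2 = 1.61 × 10^-1 M
Ka = [H+][A-]/[HA] = (1.91 × 10^-2)² / 1.61 × 10^-1 = 2.3 × 10^-3

Ka = 2.3 × 10^-3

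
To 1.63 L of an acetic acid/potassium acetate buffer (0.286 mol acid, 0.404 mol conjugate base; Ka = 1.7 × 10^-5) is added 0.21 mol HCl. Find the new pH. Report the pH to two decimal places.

After neutralization: n(CH3COOH) = 0.496 mol, n(CH3COO-) = 0.194 mol.
pKa = −log(1.7 × 10^-5) = 4.770
Henderson–Hasselbalch with mole ratio 0.194/0.496: pH = 4.770 + (-0.408)

pH = 4.36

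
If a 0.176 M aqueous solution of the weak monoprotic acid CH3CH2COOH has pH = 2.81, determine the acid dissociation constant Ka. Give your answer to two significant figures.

Ka = 1.4 × 10^-5

[H+] = 10^(-2.81) = 1.55 × 10^-3 M
At equilibrium [HA] = 0.176 − 1.55 × 10^-3 = 1.74 × 10^-1 M
Ka = [H+][A-]/[HA] = (1.55 × 10^-3)² / 1.74 × 10^-1 = 1.4 × 10^-5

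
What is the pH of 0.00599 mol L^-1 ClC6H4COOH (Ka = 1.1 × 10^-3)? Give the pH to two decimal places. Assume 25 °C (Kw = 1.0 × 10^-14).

ClC6H4COOH ⇌ ClC6H4COO- + H+
Let x = [H+] at equilibrium. Ka = x²/(0.00599 − x).
The 5% rule fails; solving x² + Ka·x − Ka·C₀ = 0 exactly:
x = [−0.0011 + √(0.0011² + 2.64e-05)]/2 = 2.08 × 10^-3 M
pH = −log(2.08 × 10^-3) = 2.68

pH = 2.68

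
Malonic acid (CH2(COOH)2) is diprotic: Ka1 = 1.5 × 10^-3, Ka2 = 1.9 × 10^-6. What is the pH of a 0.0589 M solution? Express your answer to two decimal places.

pH = 2.06

Since Ka1 ≫ Ka2, the first ionization dominates [H+].
Ka1 = x²/(0.0589 − x) = 1.5 × 10^-3
Solving the quadratic: x = (−Ka1 + √(Ka1² + 4·Ka1·C₀))/2 = 8.68 × 10^-3 M
pH = −log(8.68 × 10^-3) = 2.06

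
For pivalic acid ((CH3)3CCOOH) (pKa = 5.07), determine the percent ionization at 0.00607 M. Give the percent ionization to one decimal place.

(CH3)3CCOOH ⇌ (CH3)3CCOO- + H+; let x = [H+] at equilibrium.
Ka = 10^(−5.07) = 8.51 × 10^-6
x ≈ √(Ka·C₀) = √(8.51 × 10^-6 × 0.00607) = 2.27 × 10^-4 M
% ionization = x/C₀ × 100% = 2.27 × 10^-4/0.00607 × 100% = 3.7%

3.7%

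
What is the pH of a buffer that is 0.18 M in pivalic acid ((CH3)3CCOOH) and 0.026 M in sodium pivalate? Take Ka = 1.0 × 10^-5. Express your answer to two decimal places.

pKa = −log(1.0 × 10^-5) = 5.000
Henderson–Hasselbalch: pH = pKa + log([(CH3)3CCOO-]/[(CH3)3CCOOH]) = 5.000 + log(0.026/0.18)
pH = 5.000 + (-0.840) = 4.16

pH = 4.16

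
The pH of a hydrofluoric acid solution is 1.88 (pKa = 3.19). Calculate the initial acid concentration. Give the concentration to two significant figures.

C₀ = 2.8 × 10^-1 M

[H+] = 10^(-1.88) = 1.32 × 10^-2 M = x
Ka = 10^(−3.19) = 6.46 × 10^-4
Ka = x²/(C₀ − x) ⇒ C₀ = x + x²/Ka
C₀ = 1.32 × 10^-2 + (1.32 × 10^-2)²/(6.46 × 10^-4) = 2.83 × 10^-1 M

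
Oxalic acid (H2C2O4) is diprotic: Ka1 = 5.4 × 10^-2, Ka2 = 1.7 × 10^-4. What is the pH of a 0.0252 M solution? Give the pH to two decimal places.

Since Ka1 ≫ Ka2, the first ionization dominates [H+].
Ka1 = x²/(0.0252 − x) = 5.4 × 10^-2
Solving the quadratic: x = (−Ka1 + √(Ka1² + 4·Ka1·C₀))/2 = 1.87 × 10^-2 M
pH = −log(1.87 × 10^-2) = 1.73

pH = 1.73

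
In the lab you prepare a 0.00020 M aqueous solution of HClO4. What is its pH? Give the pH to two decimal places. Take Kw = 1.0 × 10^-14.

HClO4 is a strong acid and dissociates completely, so [H+] = 0.00020 M.
pH = -log(0.0002) = 3.70

pH = 3.70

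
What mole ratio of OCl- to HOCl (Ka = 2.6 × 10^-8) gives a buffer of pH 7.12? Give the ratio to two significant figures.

pKa = -log(2.6 × 10^-8) = 7.585
pH = pKa + log(r) ⇒ log(r) = 7.12 − 7.585 = -0.465
r = [OCl-]/[HOCl] = 10^(-0.465) = 0.343

ratio = 0.34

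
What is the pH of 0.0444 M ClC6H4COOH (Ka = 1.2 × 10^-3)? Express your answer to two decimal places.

ClC6H4COOH ⇌ ClC6H4COO- + H+
Ka = x²/(0.0444 − x) = 1.2 × 10^-3
Here C₀/Ka ≈ 37, so the small-x approximation fails. Use the quadratic:
x = (−Ka + √(Ka² + 4·Ka·C₀))/2 = 6.72 × 10^-3 M
pH = −log[H+] = −log(6.72 × 10^-3) = 2.17

pH = 2.17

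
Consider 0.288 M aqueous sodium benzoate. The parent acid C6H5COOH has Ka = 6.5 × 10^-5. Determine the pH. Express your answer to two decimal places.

C6H5COO- is the conjugate base of the weak acid C6H5COOH.
Kb = Kw/Ka = 1.0×10^-14 / 6.5 × 10^-5 = 1.54 × 10^-10
Kb = [OH-]²/(0.288 − [OH-]) = 1.54 × 10^-10
Assume [OH-] ≪ 0.288: [OH-] ≈ √(1.54 × 10^-10 × 0.288) = 6.66 × 10^-6 M
([OH-]/C₀ = 0.0023% < 5%, so the approximation holds.)
pOH = −log(6.66 × 10^-6) = 5.18; pH = 14.00 − 5.18 = 8.82

pH = 8.82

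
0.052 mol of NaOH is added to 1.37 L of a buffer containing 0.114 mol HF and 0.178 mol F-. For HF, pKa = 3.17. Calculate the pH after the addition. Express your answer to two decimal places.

pH = 3.74

OH- converts HF to F-: HF → 0.062 mol, F- → 0.23 mol.
pH = pKa + log(n_F-/n_HF) = 3.17 + log(0.23/0.062) = 3.17 + (+0.569)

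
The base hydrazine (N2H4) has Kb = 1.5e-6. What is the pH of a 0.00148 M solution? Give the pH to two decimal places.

pH = 9.67

N2H4 + H2O ⇌ N2H5+ + OH-
Kb = x²/(0.00148 − x) = 1.5 × 10^-6
Since Kb ≪ C₀, x ≈ √(Kb·C₀) = 4.71 × 10^-5 M.
Check: 3.2% ionized — well under 5%, approximation valid.
pOH = 4.33, so pH = 14.00 − pOH = 9.67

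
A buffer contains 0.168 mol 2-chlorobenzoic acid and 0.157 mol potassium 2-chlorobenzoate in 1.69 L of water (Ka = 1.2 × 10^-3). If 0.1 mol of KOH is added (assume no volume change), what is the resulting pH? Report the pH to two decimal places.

pH = 3.50

OH- converts ClC6H4COOH to ClC6H4COO-: ClC6H4COOH → 0.068 mol, ClC6H4COO- → 0.257 mol.
pKa = −log(1.2 × 10^-3) = 2.921
Henderson–Hasselbalch with mole ratio 0.257/0.068: pH = 2.921 + (+0.577)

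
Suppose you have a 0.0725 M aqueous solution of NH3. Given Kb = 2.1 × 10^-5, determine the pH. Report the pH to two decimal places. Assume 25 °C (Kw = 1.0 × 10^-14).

NH3 + H2O ⇌ NH4+ + OH-
From the ICE table, Kb = [OH-]²/(0.0725 − [OH-]) = 2.1 × 10^-5.
Assume [OH-] ≪ 0.0725: [OH-] ≈ √(2.1 × 10^-5 × 0.0725) = 1.23 × 10^-3 M
pOH = 2.91, so pH = 14.00 − pOH = 11.09

pH = 11.09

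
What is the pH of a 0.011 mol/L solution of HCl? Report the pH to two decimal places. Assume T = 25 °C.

pH = 1.96

HCl is a strong acid and dissociates completely, so [H+] = 0.011 M.
pH = -log(0.011) = 1.96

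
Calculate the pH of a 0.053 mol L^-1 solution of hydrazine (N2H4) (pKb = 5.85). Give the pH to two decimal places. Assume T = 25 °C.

pH = 10.44

N2H4 + H2O ⇌ N2H5+ + OH-
Kb = 10^(−5.85) = 1.41 × 10^-6
From the ICE table, Kb = [OH-]²/(0.053 − [OH-]) = 1.41 × 10^-6.
Neglecting [OH-] in the denominator: [OH-] = √(1.41 × 10^-6 × 0.053) = 2.73 × 10^-4 M
([OH-]/C₀ = 0.52% < 5%, so the approximation holds.)
pOH = 3.56, so pH = 14.00 − pOH = 10.44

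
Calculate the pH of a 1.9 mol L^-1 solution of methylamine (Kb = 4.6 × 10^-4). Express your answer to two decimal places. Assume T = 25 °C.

pH = 12.47

CH3NH2 + H2O ⇌ CH3NH3+ + OH-
From the ICE table, Kb = [OH-]²/(1.9 − [OH-]) = 4.6 × 10^-4.
Assume [OH-] ≪ 1.9: [OH-] ≈ √(4.6 × 10^-4 × 1.9) = 2.96 × 10^-2 M
pOH = −log(2.96 × 10^-2) = 1.53; pH = 14.00 − 1.53 = 12.47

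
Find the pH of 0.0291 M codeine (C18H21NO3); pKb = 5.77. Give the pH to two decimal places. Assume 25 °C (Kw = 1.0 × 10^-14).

pH = 10.35

C18H21NO3 + H2O ⇌ C18H22NO3+ + OH-
Kb = 10^(−5.77) = 1.70 × 10^-6
From the ICE table, Kb = [OH-]²/(0.0291 − [OH-]) = 1.70 × 10^-6.
Neglecting [OH-] in the denominator: [OH-] = √(1.70 × 10^-6 × 0.0291) = 2.22 × 10^-4 M
([OH-]/C₀ = 0.76% < 5%, so the approximation holds.)
pOH = 3.65, so pH = 14.00 − pOH = 10.35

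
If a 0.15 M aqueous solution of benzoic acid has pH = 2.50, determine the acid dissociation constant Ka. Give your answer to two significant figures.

[H+] = 10^(-2.50) = 3.16 × 10^-3 M
At equilibrium [HA] = 0.15 − 3.16 × 10^-3 = 1.47 × 10^-1 M
Ka = [H+][A-]/[HA] = (3.16 × 10^-3)² / 1.47 × 10^-1 = 6.8 × 10^-5

Ka = 6.8 × 10^-5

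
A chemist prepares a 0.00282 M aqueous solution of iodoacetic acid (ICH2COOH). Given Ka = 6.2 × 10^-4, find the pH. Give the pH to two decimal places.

pH = 2.98

ICH2COOH ⇌ ICH2COO- + H+
From the ICE table, Ka = [H+]²/(0.00282 − [H+]) = 6.2 × 10^-4.
The 5% rule fails; solving [H+]² + Ka·[H+] − Ka·C₀ = 0 exactly:
[H+] = (−Ka + √(Ka² + 4·Ka·C₀))/2 = 1.05 × 10^-3 M
pH = −log(1.05 × 10^-3) = 2.98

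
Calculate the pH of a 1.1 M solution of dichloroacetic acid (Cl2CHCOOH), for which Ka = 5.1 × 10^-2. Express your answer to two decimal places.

Cl2CHCOOH ⇌ Cl2CHCOO- + H+
Ka = [H+]²/(1.1 − [H+]) = 5.1 × 10^-2
Here C₀/Ka ≈ 21.6, so the small-[H+] approximation fails. Use the quadratic:
[H+] = [−0.051 + √(0.051² + 0.224)]/2 = 2.13 × 10^-1 M
pH = −log(2.13 × 10^-1) = 0.67

pH = 0.67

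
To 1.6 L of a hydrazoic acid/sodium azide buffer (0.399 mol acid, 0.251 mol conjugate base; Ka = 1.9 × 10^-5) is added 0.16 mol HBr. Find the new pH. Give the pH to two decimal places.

pH = 3.93

Added H+ converts N3- to HN3: HN3 → 0.559 mol, N3- → 0.091 mol.
pKa = −log(1.9 × 10^-5) = 4.721
pH = pKa + log(n_N3-/n_HN3) = 4.721 + log(0.091/0.559) = 4.721 + (-0.788)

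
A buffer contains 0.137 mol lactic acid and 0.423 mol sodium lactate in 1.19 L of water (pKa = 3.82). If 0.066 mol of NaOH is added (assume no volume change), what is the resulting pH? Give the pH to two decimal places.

pH = 4.66

OH- converts CH3CH(OH)COOH to CH3CH(OH)COO-: CH3CH(OH)COOH → 0.071 mol, CH3CH(OH)COO- → 0.489 mol.
Henderson–Hasselbalch with mole ratio 0.489/0.071: pH = 3.82 + (+0.838)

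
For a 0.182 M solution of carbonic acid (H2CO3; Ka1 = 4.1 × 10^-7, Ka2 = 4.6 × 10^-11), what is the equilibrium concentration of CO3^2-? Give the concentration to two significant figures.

4.6 × 10^-11 M

First ionization gives [H+] ≈ [HCO3-] = 2.73 × 10^-4 M.
Second step: Ka2 = [H+][CO3^2-]/[HCO3-] ≈ [CO3^2-] (since [H+] ≈ [HCO3-]).
So [CO3^2-] ≈ Ka2.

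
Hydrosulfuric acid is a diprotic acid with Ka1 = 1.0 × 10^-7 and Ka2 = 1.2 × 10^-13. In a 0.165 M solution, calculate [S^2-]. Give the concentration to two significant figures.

First ionization gives [H+] ≈ [HS-] = 1.28 × 10^-4 M.
Second step: Ka2 = [H+][S^2-]/[HS-] ≈ [S^2-] (since [H+] ≈ [HS-]).
So [S^2-] ≈ Ka2.

1.2 × 10^-13 M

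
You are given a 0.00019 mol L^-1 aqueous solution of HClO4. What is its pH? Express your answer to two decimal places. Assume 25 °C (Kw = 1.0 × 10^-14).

HClO4 is a strong acid and dissociates completely, so [H+] = 0.00019 M.
pH = -log(0.00019) = 3.72

pH = 3.72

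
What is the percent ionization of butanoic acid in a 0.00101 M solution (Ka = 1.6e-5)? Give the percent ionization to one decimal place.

CH3(CH2)2COOH ⇌ CH3(CH2)2COO- + H+; let x = [H+] at equilibrium.
Solve x² + 1.6e-05x − 1.62e-08 = 0 → x = 1.19 × 10^-4 M
Fraction ionized = 1.19 × 10^-4 / 0.00101 = 0.1178 → 11.8%

11.8%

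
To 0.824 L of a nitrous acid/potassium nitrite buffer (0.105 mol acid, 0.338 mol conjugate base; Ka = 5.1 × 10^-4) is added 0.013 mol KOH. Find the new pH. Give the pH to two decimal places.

pH = 3.87

OH- converts HNO2 to NO2-: HNO2 → 0.092 mol, NO2- → 0.351 mol.
pKa = −log(5.1 × 10^-4) = 3.292
pH = pKa + log(n_NO2-/n_HNO2) = 3.292 + log(0.351/0.092) = 3.292 + (+0.582)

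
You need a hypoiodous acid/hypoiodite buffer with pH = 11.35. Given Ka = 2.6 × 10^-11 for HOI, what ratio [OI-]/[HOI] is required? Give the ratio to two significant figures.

pKa = -log(2.6 × 10^-11) = 10.585
pH = pKa + log(r) ⇒ log(r) = 11.35 − 10.585 = +0.765
r = [OI-]/[HOI] = 10^(+0.765) = 5.82

ratio = 5.8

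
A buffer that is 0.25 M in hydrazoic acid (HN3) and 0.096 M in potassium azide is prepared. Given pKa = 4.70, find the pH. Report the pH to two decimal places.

Henderson–Hasselbalch: pH = pKa + log([N3-]/[HN3]) = 4.70 + log(0.096/0.25)
pH = 4.70 + (-0.416) = 4.28

pH = 4.28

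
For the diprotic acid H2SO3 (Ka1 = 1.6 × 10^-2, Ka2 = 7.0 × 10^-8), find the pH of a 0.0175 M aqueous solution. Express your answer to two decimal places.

pH = 1.98

Since Ka1 ≫ Ka2, the first ionization dominates [H+].
Ka1 = x²/(0.0175 − x) = 1.6 × 10^-2
Solving the quadratic: x = (−Ka1 + √(Ka1² + 4·Ka1·C₀))/2 = 1.05 × 10^-2 M
pH = −log(1.05 × 10^-2) = 1.98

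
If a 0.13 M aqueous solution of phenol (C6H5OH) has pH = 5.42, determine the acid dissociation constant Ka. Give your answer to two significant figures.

[H+] = 10^(-5.42) = 3.80 × 10^-6 M
At equilibrium [HA] = 0.13 − 3.80 × 10^-6 = 1.30 × 10^-1 M
Ka = [H+][A-]/[HA] = (3.80 × 10^-6)² / 1.30 × 10^-1 = 1.1 × 10^-10

Ka = 1.1 × 10^-10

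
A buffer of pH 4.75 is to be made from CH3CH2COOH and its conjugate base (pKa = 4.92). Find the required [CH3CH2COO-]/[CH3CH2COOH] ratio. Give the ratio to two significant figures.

pH = pKa + log(r) ⇒ log(r) = 4.75 − 4.92 = -0.17
r = [CH3CH2COO-]/[CH3CH2COOH] = 10^(-0.17) = 0.676

ratio = 0.68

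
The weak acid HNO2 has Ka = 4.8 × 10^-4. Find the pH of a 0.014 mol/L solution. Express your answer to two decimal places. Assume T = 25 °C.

HNO2 ⇌ NO2- + H+
From the ICE table, Ka = [H+]²/(0.014 − [H+]) = 4.8 × 10^-4.
The 5% rule fails; solving [H+]² + Ka·[H+] − Ka·C₀ = 0 exactly:
[H+] = (−Ka + √(Ka² + 4·Ka·C₀))/2 = 2.36 × 10^-3 M
pH = −log(2.36 × 10^-3) = 2.63

pH = 2.63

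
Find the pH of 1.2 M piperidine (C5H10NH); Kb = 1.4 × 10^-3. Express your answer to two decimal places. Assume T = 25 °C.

pH = 12.61

C5H10NH + H2O ⇌ C5H10NH2+ + OH-
Kb = x²/(1.2 − x) = 1.4 × 10^-3
Neglecting x in the denominator: x = √(1.4 × 10^-3 × 1.2) = 4.10 × 10^-2 M
pOH = 1.39, so pH = 14.00 − pOH = 12.61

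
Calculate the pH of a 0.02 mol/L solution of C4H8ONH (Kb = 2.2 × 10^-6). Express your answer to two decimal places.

C4H8ONH + H2O ⇌ C4H8ONH2+ + OH-
From the ICE table, Kb = [OH-]²/(0.02 − [OH-]) = 2.2 × 10^-6.
Assume [OH-] ≪ 0.02: [OH-] ≈ √(2.2 × 10^-6 × 0.02) = 2.10 × 10^-4 M
([OH-]/C₀ = 1% < 5%, so the approximation holds.)
pOH = 3.68, so pH = 14.00 − pOH = 10.32

pH = 10.32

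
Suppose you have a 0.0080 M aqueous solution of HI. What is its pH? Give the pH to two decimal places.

HI is a strong acid and dissociates completely, so [H+] = 0.0080 M.
pH = -log(0.008) = 2.10

pH = 2.10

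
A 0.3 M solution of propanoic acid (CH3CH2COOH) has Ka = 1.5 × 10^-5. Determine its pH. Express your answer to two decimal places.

CH3CH2COOH ⇌ CH3CH2COO- + H+
From the ICE table, Ka = [H+]²/(0.3 − [H+]) = 1.5 × 10^-5.
Neglecting [H+] in the denominator: [H+] = √(1.5 × 10^-5 × 0.3) = 2.12 × 10^-3 M
([H+]/C₀ = 0.71% < 5%, so the approximation holds.)
pH = −log[H+] = −log(2.12 × 10^-3) = 2.67

pH = 2.67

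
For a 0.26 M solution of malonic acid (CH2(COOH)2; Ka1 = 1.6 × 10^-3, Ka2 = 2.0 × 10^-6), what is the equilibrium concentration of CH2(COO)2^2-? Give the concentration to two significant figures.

First ionization gives [H+] ≈ [CH2(COOH)COO-] = 1.96 × 10^-2 M.
Second step: Ka2 = [H+][CH2(COO)2^2-]/[CH2(COOH)COO-] ≈ [CH2(COO)2^2-] (since [H+] ≈ [CH2(COOH)COO-]).
So [CH2(COO)2^2-] ≈ Ka2.

2.0 × 10^-6 M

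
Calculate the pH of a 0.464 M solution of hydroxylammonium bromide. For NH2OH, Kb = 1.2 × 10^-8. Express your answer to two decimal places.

pH = 3.21

NH3OH+ is the conjugate acid of the weak base NH2OH.
Ka = Kw/Kb = 1.0×10^-14 / 1.2 × 10^-8 = 8.33 × 10^-7
From the ICE table, Ka = [H+]²/(0.464 − [H+]) = 8.33 × 10^-7.
Since Ka ≪ C₀, [H+] ≈ √(Ka·C₀) = 6.22 × 10^-4 M.
pH = −log(6.22 × 10^-4) = 3.21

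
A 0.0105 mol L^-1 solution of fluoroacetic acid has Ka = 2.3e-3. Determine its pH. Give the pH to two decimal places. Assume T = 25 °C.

FCH2COOH ⇌ FCH2COO- + H+
From the ICE table, Ka = x²/(0.0105 − x) = 2.3 × 10^-3.
The 5% rule fails; solving x² + Ka·x − Ka·C₀ = 0 exactly:
x = [−0.0023 + √(0.0023² + 9.66e-05)]/2 = 3.90 × 10^-3 M
pH = −log[H+] = −log(3.90 × 10^-3) = 2.41

pH = 2.41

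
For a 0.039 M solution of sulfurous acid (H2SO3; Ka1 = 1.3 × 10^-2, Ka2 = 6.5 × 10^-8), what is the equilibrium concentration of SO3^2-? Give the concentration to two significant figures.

First ionization gives [H+] ≈ [HSO3-] = 1.69 × 10^-2 M.
Second step: Ka2 = [H+][SO3^2-]/[HSO3-] ≈ [SO3^2-] (since [H+] ≈ [HSO3-]).
So [SO3^2-] ≈ Ka2.

6.5 × 10^-8 M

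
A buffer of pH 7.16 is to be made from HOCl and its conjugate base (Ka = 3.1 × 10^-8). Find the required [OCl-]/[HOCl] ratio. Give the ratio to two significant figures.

ratio = 0.45

pKa = -log(3.1 × 10^-8) = 7.509
pH = pKa + log(r) ⇒ log(r) = 7.16 − 7.509 = -0.349
r = [OCl-]/[HOCl] = 10^(-0.349) = 0.448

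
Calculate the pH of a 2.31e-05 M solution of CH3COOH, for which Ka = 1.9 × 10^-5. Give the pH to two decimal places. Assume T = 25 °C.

CH3COOH ⇌ CH3COO- + H+
Ka = x²/(2.31e-05 − x) = 1.9 × 10^-5
Here C₀/Ka ≈ 1.22, so the small-x approximation fails. Use the quadratic:
x = [−1.9e-05 + √(1.9e-05² + 1.76e-09)]/2 = 1.35 × 10^-5 M
pH = −log[H+] = −log(1.35 × 10^-5) = 4.87

pH = 4.87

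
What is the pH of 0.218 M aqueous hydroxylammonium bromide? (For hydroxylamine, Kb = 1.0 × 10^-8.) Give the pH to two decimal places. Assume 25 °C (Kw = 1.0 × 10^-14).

NH3OH+ is the conjugate acid of the weak base NH2OH.
Ka = Kw/Kb = 1.0×10^-14 / 1.0 × 10^-8 = 1.00 × 10^-6
Let x = [H+] at equilibrium. Ka = x²/(0.218 − x).
Neglecting x in the denominator: x = √(1.00 × 10^-6 × 0.218) = 4.67 × 10^-4 M
Check: 0.21% ionized — well under 5%, approximation valid.
pH = −log(4.67 × 10^-4) = 3.33

pH = 3.33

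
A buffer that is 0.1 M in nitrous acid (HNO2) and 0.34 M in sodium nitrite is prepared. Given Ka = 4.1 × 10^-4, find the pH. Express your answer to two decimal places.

pH = 3.92

pKa = −log(4.1 × 10^-4) = 3.387
pH = pKa + log([A⁻]/[HA]) = 3.387 + log(0.34/0.1)
pH = 3.387 + (+0.531) = 3.92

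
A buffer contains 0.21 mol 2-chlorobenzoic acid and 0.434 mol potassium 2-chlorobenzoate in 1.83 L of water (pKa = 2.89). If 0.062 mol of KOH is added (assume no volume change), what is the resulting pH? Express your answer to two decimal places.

pH = 3.42

OH- converts ClC6H4COOH to ClC6H4COO-: ClC6H4COOH → 0.148 mol, ClC6H4COO- → 0.496 mol.
pH = pKa + log(n_ClC6H4COO-/n_ClC6H4COOH) = 2.89 + log(0.496/0.148) = 2.89 + (+0.525)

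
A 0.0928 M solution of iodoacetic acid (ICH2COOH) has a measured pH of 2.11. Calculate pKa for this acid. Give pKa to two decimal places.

pKa = 3.15

[H+] = 10^(-2.11) = 7.76 × 10^-3 M
At equilibrium [HA] = 0.0928 − 7.76 × 10^-3 = 8.50 × 10^-2 M
Ka = [H+][A-]/[HA] = (7.76 × 10^-3)² / 8.50 × 10^-2 = 7.08 × 10^-4
pKa = -log(7.08 × 10^-4) = 3.15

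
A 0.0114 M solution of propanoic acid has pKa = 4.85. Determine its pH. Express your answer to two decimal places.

pH = 3.40

CH3CH2COOH ⇌ CH3CH2COO- + H+
Ka = 10^(−4.85) = 1.41 × 10^-5
Ka = x²/(0.0114 − x) = 1.41 × 10^-5
Assume x ≪ 0.0114: x ≈ √(1.41 × 10^-5 × 0.0114) = 4.01 × 10^-4 M
Check: 3.5% ionized — well under 5%, approximation valid.
pH = −log(4.01 × 10^-4) = 3.40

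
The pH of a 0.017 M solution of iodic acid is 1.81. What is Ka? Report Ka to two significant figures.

[H+] = 10^(-1.81) = 1.55 × 10^-2 M
At equilibrium [HA] = 0.017 − 1.55 × 10^-2 = 1.50 × 10^-3 M
Ka = [H+][A-]/[HA] = (1.55 × 10^-2)² / 1.50 × 10^-3 = 1.6 × 10^-1

Ka = 1.6 × 10^-1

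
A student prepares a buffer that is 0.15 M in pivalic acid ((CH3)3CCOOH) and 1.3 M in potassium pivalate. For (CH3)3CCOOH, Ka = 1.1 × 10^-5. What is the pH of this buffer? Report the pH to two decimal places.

pH = 5.90

pKa = −log(1.1 × 10^-5) = 4.959
Using pH = pKa + log([base]/[acid]) with [base]/[acid] = 1.3/0.15:
pH = 4.959 + (+0.938) = 5.90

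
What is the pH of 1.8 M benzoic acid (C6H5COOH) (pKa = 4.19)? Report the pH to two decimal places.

pH = 1.97

C6H5COOH ⇌ C6H5COO- + H+
Ka = 10^(−4.19) = 6.46 × 10^-5
From the ICE table, Ka = x²/(1.8 − x) = 6.46 × 10^-5.
Since Ka ≪ C₀, x ≈ √(Ka·C₀) = 1.08 × 10^-2 M.
Check: 0.6% ionized — well under 5%, approximation valid.
pH = −log(1.08 × 10^-2) = 1.97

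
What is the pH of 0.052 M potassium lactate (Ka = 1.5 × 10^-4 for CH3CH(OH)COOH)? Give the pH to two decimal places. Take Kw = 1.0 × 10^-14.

CH3CH(OH)COO- is the conjugate base of the weak acid CH3CH(OH)COOH.
Kb = Kw/Ka = 1.0×10^-14 / 1.5 × 10^-4 = 6.67 × 10^-11
Kb = [OH-]²/(0.052 − [OH-]) = 6.67 × 10^-11
Neglecting [OH-] in the denominator: [OH-] = √(6.67 × 10^-11 × 0.052) = 1.86 × 10^-6 M
([OH-]/C₀ = 0.0036% < 5%, so the approximation holds.)
pOH = 5.73, so pH = 14.00 − pOH = 8.27

pH = 8.27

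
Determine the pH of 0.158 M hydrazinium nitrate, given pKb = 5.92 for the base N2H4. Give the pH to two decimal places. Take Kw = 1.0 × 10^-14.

N2H5+ is the conjugate acid of the weak base N2H4.
Kb = 10^(−5.92) = 1.20 × 10^-6
Ka = Kw/Kb = 1.0×10^-14 / 1.20 × 10^-6 = 8.33 × 10^-9
Let x = [H+] at equilibrium. Ka = x²/(0.158 − x).
Since Ka ≪ C₀, x ≈ √(Ka·C₀) = 3.63 × 10^-5 M.
pH = −log[H+] = −log(3.63 × 10^-5) = 4.44

pH = 4.44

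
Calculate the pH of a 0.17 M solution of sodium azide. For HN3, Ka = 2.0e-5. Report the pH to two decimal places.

pH = 8.96

N3- is the conjugate base of the weak acid HN3.
Kb = Kw/Ka = 1.0×10^-14 / 2.0 × 10^-5 = 5.00 × 10^-10
Kb = [OH-]²/(0.17 − [OH-]) = 5.00 × 10^-10
Neglecting [OH-] in the denominator: [OH-] = √(5.00 × 10^-10 × 0.17) = 9.22 × 10^-6 M
Check: 0.0054% ionized — well under 5%, approximation valid.
pOH = −log(9.22 × 10^-6) = 5.04; pH = 14.00 − 5.04 = 8.96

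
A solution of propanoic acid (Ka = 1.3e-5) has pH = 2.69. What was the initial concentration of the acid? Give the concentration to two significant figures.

C₀ = 3.2 × 10^-1 M

[H+] = 10^(-2.69) = 2.04 × 10^-3 M = x
Ka = x²/(C₀ − x) ⇒ C₀ = x + x²/Ka
C₀ = 2.04 × 10^-3 + (2.04 × 10^-3)²/(1.3 × 10^-5) = 3.22 × 10^-1 M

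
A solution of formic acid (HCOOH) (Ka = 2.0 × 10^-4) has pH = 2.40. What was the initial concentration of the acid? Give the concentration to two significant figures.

C₀ = 8.3 × 10^-2 M

[H+] = 10^(-2.40) = 3.98 × 10^-3 M = x
Ka = x²/(C₀ − x) ⇒ C₀ = x + x²/Ka
C₀ = 3.98 × 10^-3 + (3.98 × 10^-3)²/(2.0 × 10^-4) = 8.32 × 10^-2 M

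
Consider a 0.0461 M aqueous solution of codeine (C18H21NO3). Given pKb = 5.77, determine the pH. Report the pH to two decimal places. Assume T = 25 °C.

C18H21NO3 + H2O ⇌ C18H22NO3+ + OH-
Kb = 10^(−5.77) = 1.70 × 10^-6
Kb = x²/(0.0461 − x) = 1.70 × 10^-6
Neglecting x in the denominator: x = √(1.70 × 10^-6 × 0.0461) = 2.80 × 10^-4 M
(x/C₀ = 0.61% < 5%, so the approximation holds.)
pOH = 3.55, so pH = 14.00 − pOH = 10.45

pH = 10.45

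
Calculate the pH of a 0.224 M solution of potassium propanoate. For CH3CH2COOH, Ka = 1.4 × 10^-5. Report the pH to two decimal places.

CH3CH2COO- is the conjugate base of the weak acid CH3CH2COOH.
Kb = Kw/Ka = 1.0×10^-14 / 1.4 × 10^-5 = 7.14 × 10^-10
Kb = [OH-]²/(0.224 − [OH-]) = 7.14 × 10^-10
Since Kb ≪ C₀, [OH-] ≈ √(Kb·C₀) = 1.26 × 10^-5 M.
([OH-]/C₀ = 0.0056% < 5%, so the approximation holds.)
pOH = 4.90, so pH = 14.00 − pOH = 9.10

pH = 9.10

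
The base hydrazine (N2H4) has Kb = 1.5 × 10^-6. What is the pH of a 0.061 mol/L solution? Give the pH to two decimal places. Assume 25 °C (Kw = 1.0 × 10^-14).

pH = 10.48

N2H4 + H2O ⇌ N2H5+ + OH-
Kb = [OH-]²/(0.061 − [OH-]) = 1.5 × 10^-6
Assume [OH-] ≪ 0.061: [OH-] ≈ √(1.5 × 10^-6 × 0.061) = 3.02 × 10^-4 M
pOH = −log(3.02 × 10^-4) = 3.52; pH = 14.00 − 3.52 = 10.48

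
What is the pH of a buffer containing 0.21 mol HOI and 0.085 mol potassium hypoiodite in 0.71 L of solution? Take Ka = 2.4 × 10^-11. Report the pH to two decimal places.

pKa = −log(2.4 × 10^-11) = 10.620
pH = pKa + log([A⁻]/[HA]) = 10.620 + log(0.085/0.21)
pH = 10.620 + (-0.393) = 10.23

pH = 10.23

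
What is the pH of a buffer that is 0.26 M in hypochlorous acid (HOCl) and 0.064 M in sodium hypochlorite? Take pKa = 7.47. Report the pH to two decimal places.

pH = pKa + log([A⁻]/[HA]) = 7.47 + log(0.064/0.26)
pH = 7.47 + (-0.609) = 6.86

pH = 6.86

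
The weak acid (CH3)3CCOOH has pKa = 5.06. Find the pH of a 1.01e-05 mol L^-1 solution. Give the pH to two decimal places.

(CH3)3CCOOH ⇌ (CH3)3CCOO- + H+
Ka = 10^(−5.06) = 8.71 × 10^-6
Ka = x²/(1.01e-05 − x) = 8.71 × 10^-6
x is not negligible relative to C₀; solve x² + 8.71e-06·x − 8.8e-11 = 0.
x = (−Ka + √(Ka² + 4·Ka·C₀))/2 = 5.99 × 10^-6 M
pH = −log[H+] = −log(5.99 × 10^-6) = 5.22

pH = 5.22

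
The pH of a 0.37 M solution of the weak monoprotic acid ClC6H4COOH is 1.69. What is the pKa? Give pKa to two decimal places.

[H+] = 10^(-1.69) = 2.04 × 10^-2 M
At equilibrium [HA] = 0.37 − 2.04 × 10^-2 = 3.50 × 10^-1 M
Ka = [H+][A-]/[HA] = (2.04 × 10^-2)² / 3.50 × 10^-1 = 1.19 × 10^-3
pKa = -log(1.19 × 10^-3) = 2.92

pKa = 2.92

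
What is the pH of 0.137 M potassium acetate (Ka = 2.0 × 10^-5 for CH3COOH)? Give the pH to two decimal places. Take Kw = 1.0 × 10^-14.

CH3COO- is the conjugate base of the weak acid CH3COOH.
Kb = Kw/Ka = 1.0×10^-14 / 2.0 × 10^-5 = 5.00 × 10^-10
Let x = [OH-] at equilibrium. Kb = x²/(0.137 − x).
Since Kb ≪ C₀, x ≈ √(Kb·C₀) = 8.28 × 10^-6 M.
pOH = 5.08, so pH = 14.00 − pOH = 8.92

pH = 8.92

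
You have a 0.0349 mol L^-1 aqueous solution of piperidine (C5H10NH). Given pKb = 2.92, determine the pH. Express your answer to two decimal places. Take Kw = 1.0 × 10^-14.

pH = 11.77

C5H10NH + H2O ⇌ C5H10NH2+ + OH-
Kb = 10^(−2.92) = 1.20 × 10^-3
Let x = [OH-] at equilibrium. Kb = x²/(0.0349 − x).
Here C₀/Kb ≈ 29.1, so the small-x approximation fails. Use the quadratic:
x = [−0.0012 + √(0.0012² + 0.000168)]/2 = 5.90 × 10^-3 M
pOH = −log(5.90 × 10^-3) = 2.23; pH = 14.00 − 2.23 = 11.77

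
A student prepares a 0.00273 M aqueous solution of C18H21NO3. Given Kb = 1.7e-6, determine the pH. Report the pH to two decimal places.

C18H21NO3 + H2O ⇌ C18H22NO3+ + OH-
From the ICE table, Kb = x²/(0.00273 − x) = 1.7 × 10^-6.
Neglecting x in the denominator: x = √(1.7 × 10^-6 × 0.00273) = 6.81 × 10^-5 M
pOH = 4.17, so pH = 14.00 − pOH = 9.83

pH = 9.83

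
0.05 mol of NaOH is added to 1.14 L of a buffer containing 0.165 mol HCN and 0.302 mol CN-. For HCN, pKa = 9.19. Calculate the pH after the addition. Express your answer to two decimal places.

After neutralization: n(HCN) = 0.115 mol, n(CN-) = 0.352 mol.
Henderson–Hasselbalch with mole ratio 0.352/0.115: pH = 9.19 + (+0.486)

pH = 9.68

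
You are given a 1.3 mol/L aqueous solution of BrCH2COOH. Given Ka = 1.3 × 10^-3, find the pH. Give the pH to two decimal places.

BrCH2COOH ⇌ BrCH2COO- + H+
From the ICE table, Ka = x²/(1.3 − x) = 1.3 × 10^-3.
Since Ka ≪ C₀, x ≈ √(Ka·C₀) = 4.11 × 10^-2 M.
pH = −log(4.11 × 10^-2) = 1.39

pH = 1.39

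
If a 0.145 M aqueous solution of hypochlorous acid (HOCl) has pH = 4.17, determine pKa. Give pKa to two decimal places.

pKa = 7.50

[H+] = 10^(-4.17) = 6.76 × 10^-5 M
At equilibrium [HA] = 0.145 − 6.76 × 10^-5 = 1.45 × 10^-1 M
Ka = [H+][A-]/[HA] = (6.76 × 10^-5)² / 1.45 × 10^-1 = 3.15 × 10^-8
pKa = -log(3.15 × 10^-8) = 7.50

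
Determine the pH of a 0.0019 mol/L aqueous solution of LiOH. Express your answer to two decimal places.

pH = 11.28

LiOH is a strong base; [OH-] = 0.0019 M.
pOH = -log(0.0019) = 2.72
pH = 14.00 - 2.72 = 11.28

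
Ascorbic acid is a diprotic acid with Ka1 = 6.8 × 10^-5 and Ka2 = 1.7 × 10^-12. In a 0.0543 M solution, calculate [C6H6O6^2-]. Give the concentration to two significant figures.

First ionization gives [H+] ≈ [HC6H6O6-] = 1.92 × 10^-3 M.
Second step: Ka2 = [H+][C6H6O6^2-]/[HC6H6O6-] ≈ [C6H6O6^2-] (since [H+] ≈ [HC6H6O6-]).
So [C6H6O6^2-] ≈ Ka2.

1.7 × 10^-12 M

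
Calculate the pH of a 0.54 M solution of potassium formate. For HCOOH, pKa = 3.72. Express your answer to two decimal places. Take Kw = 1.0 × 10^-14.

HCOO- is the conjugate base of the weak acid HCOOH.
Ka = 10^(−3.72) = 1.91 × 10^-4
Kb = Kw/Ka = 1.0×10^-14 / 1.91 × 10^-4 = 5.24 × 10^-11
Kb = x²/(0.54 − x) = 5.24 × 10^-11
Assume x ≪ 0.54: x ≈ √(5.24 × 10^-11 × 0.54) = 5.32 × 10^-6 M
(x/C₀ = 0.00099% < 5%, so the approximation holds.)
pOH = 5.27, so pH = 14.00 − pOH = 8.73

pH = 8.73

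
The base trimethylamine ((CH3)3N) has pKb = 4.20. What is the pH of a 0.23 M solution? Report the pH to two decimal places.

(CH3)3N + H2O ⇌ (CH3)3NH+ + OH-
Kb = 10^(−4.20) = 6.31 × 10^-5
Kb = [OH-]²/(0.23 − [OH-]) = 6.31 × 10^-5
Assume [OH-] ≪ 0.23: [OH-] ≈ √(6.31 × 10^-5 × 0.23) = 3.81 × 10^-3 M
([OH-]/C₀ = 1.7% < 5%, so the approximation holds.)
pOH = −log(3.81 × 10^-3) = 2.42; pH = 14.00 − 2.42 = 11.58

pH = 11.58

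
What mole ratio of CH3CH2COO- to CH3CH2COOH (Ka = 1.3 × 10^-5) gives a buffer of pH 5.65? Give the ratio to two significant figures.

ratio = 5.8

pKa = -log(1.3 × 10^-5) = 4.886
pH = pKa + log(r) ⇒ log(r) = 5.65 − 4.886 = +0.764
r = [CH3CH2COO-]/[CH3CH2COOH] = 10^(+0.764) = 5.81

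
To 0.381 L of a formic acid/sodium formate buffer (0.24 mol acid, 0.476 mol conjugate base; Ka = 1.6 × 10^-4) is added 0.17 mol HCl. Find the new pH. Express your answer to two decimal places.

pH = 3.67

Added H+ converts HCOO- to HCOOH: HCOOH → 0.41 mol, HCOO- → 0.306 mol.
pKa = −log(1.6 × 10^-4) = 3.796
Henderson–Hasselbalch with mole ratio 0.306/0.41: pH = 3.796 + (-0.127)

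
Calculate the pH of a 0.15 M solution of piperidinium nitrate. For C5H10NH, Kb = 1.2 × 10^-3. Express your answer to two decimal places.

C5H10NH2+ is the conjugate acid of the weak base C5H10NH.
Ka = Kw/Kb = 1.0×10^-14 / 1.2 × 10^-3 = 8.33 × 10^-12
Ka = [H+]²/(0.15 − [H+]) = 8.33 × 10^-12
Assume [H+] ≪ 0.15: [H+] ≈ √(8.33 × 10^-12 × 0.15) = 1.12 × 10^-6 M
pH = −log[H+] = −log(1.12 × 10^-6) = 5.95

pH = 5.95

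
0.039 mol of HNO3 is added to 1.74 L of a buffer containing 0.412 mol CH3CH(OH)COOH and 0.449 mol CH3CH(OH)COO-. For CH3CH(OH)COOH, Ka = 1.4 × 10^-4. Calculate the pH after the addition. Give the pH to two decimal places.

pH = 3.81

After neutralization: n(CH3CH(OH)COOH) = 0.451 mol, n(CH3CH(OH)COO-) = 0.41 mol.
pKa = −log(1.4 × 10^-4) = 3.854
pH = pKa + log(n_CH3CH(OH)COO-/n_CH3CH(OH)COOH) = 3.854 + log(0.41/0.451) = 3.854 + (-0.041)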